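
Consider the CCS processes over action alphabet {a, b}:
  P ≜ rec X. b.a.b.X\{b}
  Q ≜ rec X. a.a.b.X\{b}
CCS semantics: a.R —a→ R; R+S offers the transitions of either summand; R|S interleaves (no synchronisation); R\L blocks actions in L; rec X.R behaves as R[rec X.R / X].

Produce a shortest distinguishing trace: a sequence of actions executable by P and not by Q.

b

Reachable graph of P (4 states):
  m0 = rec X. b.a.b.X\{b} | -b-> m1
  m1 = a.b.(rec X. b.a.b.X\{b})\{b} | -a-> m2
  m2 = b.(rec X. b.a.b.X\{b})\{b} | -b-> m3
  m3 = (rec X. b.a.b.X\{b})\{b} | ∅
Reachable graph of Q (6 states):
  n0 = rec X. a.a.b.X\{b} | -a-> n1
  n1 = a.b.(rec X. a.a.b.X\{b})\{b} | -a-> n2
  n2 = b.(rec X. a.a.b.X\{b})\{b} | -b-> n3
  n3 = (rec X. a.a.b.X\{b})\{b} | -a-> n4
  n4 = (a.b.(rec X. a.a.b.X\{b})\{b})\{b} | -a-> n5
  n5 = (b.(rec X. a.a.b.X\{b})\{b})\{b} | ∅
Trace ⟨b⟩ through P, begin at {m0}:
  step 1 (b): {m1}
  P completes σ.
Trace ⟨b⟩ through Q, begin at {n0}:
  step 1 (b): ∅  — Q cannot continue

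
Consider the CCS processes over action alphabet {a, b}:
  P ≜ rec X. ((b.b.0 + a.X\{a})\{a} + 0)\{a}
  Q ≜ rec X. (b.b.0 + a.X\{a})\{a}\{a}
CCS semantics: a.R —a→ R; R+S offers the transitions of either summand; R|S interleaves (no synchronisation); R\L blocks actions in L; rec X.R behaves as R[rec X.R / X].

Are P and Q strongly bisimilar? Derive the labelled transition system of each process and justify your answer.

YES

LTS(P): 3 reachable states
  m0 = rec X. ((b.b.0 + a.X\{a})\{a} + 0)\{a} → ··b··> m1
  m1 = (b.0)\{a}\{a} → ··b··> m2
  m2 = 0\{a}\{a} → stopped
LTS(Q): 3 reachable states
  n0 = rec X. (b.b.0 + a.X\{a})\{a}\{a} → ··b··> n1
  n1 = (b.0)\{a}\{a} → ··b··> n2
  n2 = 0\{a}\{a} → stopped
Bisimilarity quotient blocks:
  B0 = {m0, n0}
  B1 = {m1, n1}
  B2 = {m2, n2}
m0 ∈ B0, n0 ∈ B0 → same block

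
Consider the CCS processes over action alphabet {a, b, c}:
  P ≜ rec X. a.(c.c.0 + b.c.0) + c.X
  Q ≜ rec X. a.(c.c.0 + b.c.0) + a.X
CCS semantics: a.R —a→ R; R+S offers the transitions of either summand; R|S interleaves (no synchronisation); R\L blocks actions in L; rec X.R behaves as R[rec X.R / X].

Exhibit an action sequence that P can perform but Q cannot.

c

LTS(P): 4 reachable states
  u0 = rec X. a.(c.c.0 + b.c.0) + c.X → =a=> u1, =c=> u0
  u1 = c.c.0 + b.c.0 → =b=> u2, =c=> u2
  u2 = c.0 → =c=> u3
  u3 = 0 → ∅
LTS(Q): 4 reachable states
  v0 = rec X. a.(c.c.0 + b.c.0) + a.X → =a=> v0, =a=> v1
  v1 = c.c.0 + b.c.0 → =b=> v2, =c=> v2
  v2 = c.0 → =c=> v3
  v3 = 0 → ∅
Run σ = ⟨c⟩ on P: start {u0}
  step 1 (c): {u0}
  ✓ P
Run σ = ⟨c⟩ on Q: start {v0}
  step 1 (c): ∅ (Q stuck)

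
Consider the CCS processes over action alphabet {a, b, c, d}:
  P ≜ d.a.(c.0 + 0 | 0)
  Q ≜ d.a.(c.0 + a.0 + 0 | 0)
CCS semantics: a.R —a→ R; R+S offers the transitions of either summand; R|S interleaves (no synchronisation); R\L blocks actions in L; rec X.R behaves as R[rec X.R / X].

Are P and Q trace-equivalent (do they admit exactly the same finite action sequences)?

P's transition system — 4 states:
  m0 = d.a.(c.0 + 0 | 0) ⊢ =d=> m1
  m1 = a.(c.0 + 0 | 0) ⊢ =a=> m2
  m2 = c.0 + 0 | 0 ⊢ =c=> m3
  m3 = 0 ⊢ (no moves)
Q's transition system — 4 states:
  n0 = d.a.(c.0 + a.0 + 0 | 0) ⊢ =d=> n1
  n1 = a.(c.0 + a.0 + 0 | 0) ⊢ =a=> n2
  n2 = c.0 + a.0 + 0 | 0 ⊢ =a=> n3, =c=> n3
  n3 = 0 ⊢ (no moves)
Trace ⟨daa⟩ through Q, begin at {n0}:
  [1] d ⇒ {n1}
  [2] a ⇒ {n2}
  [3] a ⇒ {n3}
  — Q admits the full trace.
Trace ⟨daa⟩ through P, begin at {m0}:
  [1] d ⇒ {m1}
  [2] a ⇒ {m2}
  [3] a ⇒ no successor for P

trace-distinct — witness ⟨daa⟩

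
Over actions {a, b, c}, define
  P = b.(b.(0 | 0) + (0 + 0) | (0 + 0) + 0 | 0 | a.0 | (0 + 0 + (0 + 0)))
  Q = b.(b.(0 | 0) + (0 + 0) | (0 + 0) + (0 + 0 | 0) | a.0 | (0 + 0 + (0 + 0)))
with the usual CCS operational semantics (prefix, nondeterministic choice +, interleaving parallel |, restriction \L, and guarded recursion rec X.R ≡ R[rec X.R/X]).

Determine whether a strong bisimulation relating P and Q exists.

YES

LTS(P): 4 reachable states
  s0 = b.(b.(0 | 0) + (0 + 0) | (0 + 0) + 0 | 0 | a.0 | (0 + 0 + (0 + 0))) has moves —b→ s1
  s1 = b.(0 | 0) + (0 + 0) | (0 + 0) + 0 | 0 | a.0 | (0 + 0 + (0 + 0)) has moves —a→ s2, —b→ s3
  s2 = 0 | 0 | 0 | (0 + 0 + (0 + 0)) has moves deadlocked
  s3 = 0 | 0 has moves deadlocked
LTS(Q): 4 reachable states
  t0 = b.(b.(0 | 0) + (0 + 0) | (0 + 0) + (0 + 0 | 0) | a.0 | (0 + 0 + (0 + 0))) has moves —b→ t1
  t1 = b.(0 | 0) + (0 + 0) | (0 + 0) + (0 + 0 | 0) | a.0 | (0 + 0 + (0 + 0)) has moves —a→ t2, —b→ t3
  t2 = (0 + 0 | 0) | 0 | (0 + 0 + (0 + 0)) has moves deadlocked
  t3 = 0 | 0 has moves deadlocked
Bisimilarity quotient blocks:
  B0 = {s0, t0}
  B1 = {s1, t1}
  B2 = {s2, s3, t2, t3}
s0 ∈ B0, t0 ∈ B0 → same block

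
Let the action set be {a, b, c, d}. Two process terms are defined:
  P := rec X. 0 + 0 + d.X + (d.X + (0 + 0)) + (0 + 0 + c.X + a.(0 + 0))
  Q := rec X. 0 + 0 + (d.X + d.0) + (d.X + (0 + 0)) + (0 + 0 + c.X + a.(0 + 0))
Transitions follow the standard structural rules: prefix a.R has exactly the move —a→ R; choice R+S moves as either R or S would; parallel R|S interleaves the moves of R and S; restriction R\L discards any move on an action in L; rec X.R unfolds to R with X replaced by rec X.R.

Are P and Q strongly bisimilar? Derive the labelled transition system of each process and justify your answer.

not bisimilar

P's transition system — 2 states:
  m0 = rec X. 0 + 0 + d.X + (d.X + (0 + 0)) + (0 + 0 + c.X + a.(0 + 0)) ⊢ -a-> m1, -c-> m0, -d-> m0
  m1 = 0 + 0 ⊢ (no moves)
Q's transition system — 3 states:
  n0 = rec X. 0 + 0 + (d.X + d.0) + (d.X + (0 + 0)) + (0 + 0 + c.X + a.(0 + 0)) ⊢ -a-> n1, -c-> n0, -d-> n0, -d-> n2
  n1 = 0 + 0 ⊢ (no moves)
  n2 = 0 ⊢ (no moves)
Bisimilarity quotient blocks:
  B0 = {m0}
  B1 = {m1, n1, n2}
  B2 = {n0}
m0 ∈ B0, n0 ∈ B2 → different blocks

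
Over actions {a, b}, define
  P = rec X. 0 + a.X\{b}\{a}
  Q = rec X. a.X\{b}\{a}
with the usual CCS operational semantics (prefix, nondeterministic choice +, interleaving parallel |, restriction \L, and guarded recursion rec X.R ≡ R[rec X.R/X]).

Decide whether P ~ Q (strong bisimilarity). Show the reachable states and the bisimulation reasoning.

P's transition system — 2 states:
  u0 = rec X. 0 + a.X\{b}\{a} | -a-> u1
  u1 = (rec X. 0 + a.X\{b}\{a})\{b}\{a} | stopped
Q's transition system — 2 states:
  v0 = rec X. a.X\{b}\{a} | -a-> v1
  v1 = (rec X. a.X\{b}\{a})\{b}\{a} | stopped
Partition-refinement fixed point:
  B0 = {u0, v0}
  B1 = {u1, v1}
u0 ∈ B0, v0 ∈ B0 → same block

YES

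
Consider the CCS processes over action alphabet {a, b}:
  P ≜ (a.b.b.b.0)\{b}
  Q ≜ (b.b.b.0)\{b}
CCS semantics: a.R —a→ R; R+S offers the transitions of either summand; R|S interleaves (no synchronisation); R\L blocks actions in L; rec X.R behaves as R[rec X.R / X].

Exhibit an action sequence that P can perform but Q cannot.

a

Reachable graph of P (2 states):
  s0 = (a.b.b.b.0)\{b} | =a=> s1
  s1 = (b.b.b.0)\{b} | stopped
Reachable graph of Q (1 states):
  t0 = (b.b.b.0)\{b} | stopped
Executing a from P (initial set {s0}):
  [1] a ⇒ {s1}
  P completes σ.
Executing a from Q (initial set {t0}):
  [1] a ⇒ ∅ (Q stuck)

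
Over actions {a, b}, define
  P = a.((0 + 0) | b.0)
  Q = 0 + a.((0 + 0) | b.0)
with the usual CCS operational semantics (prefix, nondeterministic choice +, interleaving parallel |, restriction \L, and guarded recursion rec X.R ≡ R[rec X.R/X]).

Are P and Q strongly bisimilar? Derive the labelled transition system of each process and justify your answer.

Reachable graph of P (3 states):
  m0 = a.((0 + 0) | b.0) has moves -a-> m1
  m1 = (0 + 0) | b.0 has moves -b-> m2
  m2 = (0 + 0) | 0 has moves ∅
Reachable graph of Q (3 states):
  n0 = 0 + a.((0 + 0) | b.0) has moves -a-> n1
  n1 = (0 + 0) | b.0 has moves -b-> n2
  n2 = (0 + 0) | 0 has moves ∅
Partition-refinement fixed point:
  B0 = {m0, n0}
  B1 = {m1, n1}
  B2 = {m2, n2}
m0 ∈ B0, n0 ∈ B0 → same block

bisimilar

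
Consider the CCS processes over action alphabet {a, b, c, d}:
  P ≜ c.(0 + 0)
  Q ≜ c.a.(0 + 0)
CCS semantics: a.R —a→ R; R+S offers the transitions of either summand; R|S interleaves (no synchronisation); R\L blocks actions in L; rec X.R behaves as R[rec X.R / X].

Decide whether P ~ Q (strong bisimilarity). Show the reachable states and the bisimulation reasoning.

P's transition system — 2 states:
  p0 = c.(0 + 0) | -c-> p1
  p1 = 0 + 0 | ·
Q's transition system — 3 states:
  q0 = c.a.(0 + 0) | -c-> q1
  q1 = a.(0 + 0) | -a-> q2
  q2 = 0 + 0 | ·
Bisimilarity quotient blocks:
  B0 = {p0}
  B1 = {p1, q2}
  B2 = {q0}
  B3 = {q1}
p0 ∈ B0, q0 ∈ B2 → different blocks

P ≁ Q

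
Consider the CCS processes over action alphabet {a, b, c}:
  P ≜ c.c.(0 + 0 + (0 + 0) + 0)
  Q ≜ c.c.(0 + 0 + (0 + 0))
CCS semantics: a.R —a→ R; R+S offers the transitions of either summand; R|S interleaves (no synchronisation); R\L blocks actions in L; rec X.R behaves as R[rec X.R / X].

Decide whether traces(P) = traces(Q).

P's transition system — 3 states:
  p0 = c.c.(0 + 0 + (0 + 0) + 0) has moves —c→ p1
  p1 = c.(0 + 0 + (0 + 0) + 0) has moves —c→ p2
  p2 = 0 + 0 + (0 + 0) + 0 has moves deadlocked
Q's transition system — 3 states:
  q0 = c.c.(0 + 0 + (0 + 0)) has moves —c→ q1
  q1 = c.(0 + 0 + (0 + 0)) has moves —c→ q2
  q2 = 0 + 0 + (0 + 0) has moves deadlocked
Bisimilarity quotient blocks:
  B0 = {p0, q0}
  B1 = {p1, q1}
  B2 = {p2, q2}
p0 ∈ B0, q0 ∈ B0 → same block
Bisimilar ⇒ trace-equivalent.

YES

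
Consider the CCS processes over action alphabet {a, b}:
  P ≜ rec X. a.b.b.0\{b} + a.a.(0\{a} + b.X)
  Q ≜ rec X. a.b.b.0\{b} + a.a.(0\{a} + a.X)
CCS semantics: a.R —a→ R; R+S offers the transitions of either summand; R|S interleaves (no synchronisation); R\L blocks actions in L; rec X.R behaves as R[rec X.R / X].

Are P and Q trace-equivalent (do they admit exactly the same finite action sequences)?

NO — witness ⟨aab⟩

P's transition system — 6 states:
  p0 = rec X. a.b.b.0\{b} + a.a.(0\{a} + b.X) → =a=> p1, =a=> p2
  p1 = a.(0\{a} + b.(rec X. a.b.b.0\{b} + a.a.(0\{a} + b.X))) → =a=> p3
  p2 = b.b.0\{b} → =b=> p4
  p3 = 0\{a} + b.(rec X. a.b.b.0\{b} + a.a.(0\{a} + b.X)) → =b=> p0
  p4 = b.0\{b} → =b=> p5
  p5 = 0\{b} → (no moves)
Q's transition system — 6 states:
  q0 = rec X. a.b.b.0\{b} + a.a.(0\{a} + a.X) → =a=> q1, =a=> q2
  q1 = a.(0\{a} + a.(rec X. a.b.b.0\{b} + a.a.(0\{a} + a.X))) → =a=> q3
  q2 = b.b.0\{b} → =b=> q4
  q3 = 0\{a} + a.(rec X. a.b.b.0\{b} + a.a.(0\{a} + a.X)) → =a=> q0
  q4 = b.0\{b} → =b=> q5
  q5 = 0\{b} → (no moves)
Trace ⟨aab⟩ through P, begin at {p0}:
  after a @ step 1: {p1, p2}
  after a @ step 2: {p3}
  after b @ step 3: {p0}
  ✓ P
Trace ⟨aab⟩ through Q, begin at {q0}:
  after a @ step 1: {q1, q2}
  after a @ step 2: {q3}
  after b @ step 3: ∅  — Q cannot continue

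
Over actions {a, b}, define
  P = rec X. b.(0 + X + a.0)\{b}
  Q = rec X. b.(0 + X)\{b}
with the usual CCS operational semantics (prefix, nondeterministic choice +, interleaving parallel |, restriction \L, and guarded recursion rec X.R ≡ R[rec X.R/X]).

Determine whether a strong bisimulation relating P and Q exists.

Reachable graph of P (3 states):
  s0 = rec X. b.(0 + X + a.0)\{b} | ··b··> s1
  s1 = (0 + (rec X. b.(0 + X + a.0)\{b}) + a.0)\{b} | ··a··> s2
  s2 = 0\{b} | ·
Reachable graph of Q (2 states):
  t0 = rec X. b.(0 + X)\{b} | ··b··> t1
  t1 = (0 + (rec X. b.(0 + X)\{b}))\{b} | ·
Bisimilarity quotient blocks:
  B0 = {s0}
  B1 = {s1}
  B2 = {s2, t1}
  B3 = {t0}
s0 ∈ B0, t0 ∈ B3 → different blocks

not bisimilar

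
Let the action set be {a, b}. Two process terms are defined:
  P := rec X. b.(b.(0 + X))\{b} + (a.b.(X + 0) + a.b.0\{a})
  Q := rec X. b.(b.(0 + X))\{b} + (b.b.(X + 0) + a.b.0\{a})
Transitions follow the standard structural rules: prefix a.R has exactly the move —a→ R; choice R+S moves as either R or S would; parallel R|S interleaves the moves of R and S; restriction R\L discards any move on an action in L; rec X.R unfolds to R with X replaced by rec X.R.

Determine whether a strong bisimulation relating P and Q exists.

P's transition system — 6 states:
  m0 = rec X. b.(b.(0 + X))\{b} + (a.b.(X + 0) + a.b.0\{a}) | -a-> m1, -a-> m2, -b-> m3
  m1 = b.((rec X. b.(b.(0 + X))\{b} + (a.b.(X + 0) + a.b.0\{a})) + 0) | -b-> m4
  m2 = b.0\{a} | -b-> m5
  m3 = (b.(0 + (rec X. b.(b.(0 + X))\{b} + (a.b.(X + 0) + a.b.0\{a}))))\{b} | (no moves)
  m4 = (rec X. b.(b.(0 + X))\{b} + (a.b.(X + 0) + a.b.0\{a})) + 0 | -a-> m1, -a-> m2, -b-> m3
  m5 = 0\{a} | (no moves)
Q's transition system — 6 states:
  n0 = rec X. b.(b.(0 + X))\{b} + (b.b.(X + 0) + a.b.0\{a}) | -a-> n1, -b-> n2, -b-> n3
  n1 = b.0\{a} | -b-> n4
  n2 = (b.(0 + (rec X. b.(b.(0 + X))\{b} + (b.b.(X + 0) + a.b.0\{a}))))\{b} | (no moves)
  n3 = b.((rec X. b.(b.(0 + X))\{b} + (b.b.(X + 0) + a.b.0\{a})) + 0) | -b-> n5
  n4 = 0\{a} | (no moves)
  n5 = (rec X. b.(b.(0 + X))\{b} + (b.b.(X + 0) + a.b.0\{a})) + 0 | -a-> n1, -b-> n2, -b-> n3
Partition-refinement fixed point:
  B0 = {m0, m4}
  B1 = {m3, m5, n2, n4}
  B2 = {m2, n1}
  B3 = {m1}
  B4 = {n0, n5}
  B5 = {n3}
m0 ∈ B0, n0 ∈ B4 → different blocks

NO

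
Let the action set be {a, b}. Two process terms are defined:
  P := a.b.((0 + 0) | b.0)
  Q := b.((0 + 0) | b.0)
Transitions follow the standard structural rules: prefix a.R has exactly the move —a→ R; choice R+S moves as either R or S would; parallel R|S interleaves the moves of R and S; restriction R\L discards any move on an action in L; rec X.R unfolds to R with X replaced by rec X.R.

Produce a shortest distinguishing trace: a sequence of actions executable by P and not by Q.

P's transition system — 4 states:
  p0 = a.b.((0 + 0) | b.0) has moves —a→ p1
  p1 = b.((0 + 0) | b.0) has moves —b→ p2
  p2 = (0 + 0) | b.0 has moves —b→ p3
  p3 = (0 + 0) | 0 has moves ∅
Q's transition system — 3 states:
  q0 = b.((0 + 0) | b.0) has moves —b→ q1
  q1 = (0 + 0) | b.0 has moves —b→ q2
  q2 = (0 + 0) | 0 has moves ∅
Trace ⟨a⟩ through P, begin at {p0}:
  step 1 (a): {p1}
  ✓ P
Trace ⟨a⟩ through Q, begin at {q0}:
  step 1 (a): ∅ (Q stuck)

a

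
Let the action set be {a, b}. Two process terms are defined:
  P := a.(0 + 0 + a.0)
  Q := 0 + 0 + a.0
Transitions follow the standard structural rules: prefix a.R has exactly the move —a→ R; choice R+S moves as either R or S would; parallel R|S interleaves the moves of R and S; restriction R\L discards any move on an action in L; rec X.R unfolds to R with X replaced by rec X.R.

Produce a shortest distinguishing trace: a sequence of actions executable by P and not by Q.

aa

Reachable graph of P (3 states):
  s0 = a.(0 + 0 + a.0) ⊢ ··a··> s1
  s1 = 0 + 0 + a.0 ⊢ ··a··> s2
  s2 = 0 ⊢ stopped
Reachable graph of Q (2 states):
  t0 = 0 + 0 + a.0 ⊢ ··a··> t1
  t1 = 0 ⊢ stopped
Run σ = ⟨aa⟩ on P: start {s0}
  after a @ step 1: {s1}
  after a @ step 2: {s2}
  ✓ P
Run σ = ⟨aa⟩ on Q: start {t0}
  after a @ step 1: {t1}
  after a @ step 2: ∅  — Q cannot continue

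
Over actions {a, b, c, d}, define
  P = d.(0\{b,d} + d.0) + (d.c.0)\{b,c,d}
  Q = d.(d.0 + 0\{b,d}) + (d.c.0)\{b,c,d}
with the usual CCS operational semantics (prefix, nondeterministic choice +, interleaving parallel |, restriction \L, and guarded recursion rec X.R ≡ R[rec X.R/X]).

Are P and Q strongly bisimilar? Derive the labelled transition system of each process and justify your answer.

YES

LTS(P): 3 reachable states
  m0 = d.(0\{b,d} + d.0) + (d.c.0)\{b,c,d} ⊢ =d=> m1
  m1 = 0\{b,d} + d.0 ⊢ =d=> m2
  m2 = 0 ⊢ stopped
LTS(Q): 3 reachable states
  n0 = d.(d.0 + 0\{b,d}) + (d.c.0)\{b,c,d} ⊢ =d=> n1
  n1 = d.0 + 0\{b,d} ⊢ =d=> n2
  n2 = 0 ⊢ stopped
Partition-refinement fixed point:
  B0 = {m0, n0}
  B1 = {m1, n1}
  B2 = {m2, n2}
m0 ∈ B0, n0 ∈ B0 → same block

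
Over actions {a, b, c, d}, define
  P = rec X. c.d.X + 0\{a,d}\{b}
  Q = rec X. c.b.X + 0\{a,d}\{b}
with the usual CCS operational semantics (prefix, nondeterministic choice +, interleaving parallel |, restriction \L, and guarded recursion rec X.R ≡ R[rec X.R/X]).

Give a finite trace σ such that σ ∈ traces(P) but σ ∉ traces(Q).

cd

LTS(P): 2 reachable states
  p0 = rec X. c.d.X + 0\{a,d}\{b} → —c→ p1
  p1 = d.(rec X. c.d.X + 0\{a,d}\{b}) → —d→ p0
LTS(Q): 2 reachable states
  q0 = rec X. c.b.X + 0\{a,d}\{b} → —c→ q1
  q1 = b.(rec X. c.b.X + 0\{a,d}\{b}) → —b→ q0
Executing cd from P (initial set {p0}):
  step 1 (c): {p1}
  step 2 (d): {p0}
  P completes σ.
Executing cd from Q (initial set {q0}):
  step 1 (c): {q1}
  step 2 (d): ∅  — Q cannot continue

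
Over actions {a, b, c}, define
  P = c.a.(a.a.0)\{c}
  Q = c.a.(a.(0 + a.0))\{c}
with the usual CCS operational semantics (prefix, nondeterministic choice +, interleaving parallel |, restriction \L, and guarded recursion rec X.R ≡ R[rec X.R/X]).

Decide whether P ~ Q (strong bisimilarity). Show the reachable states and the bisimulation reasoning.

bisimilar

Reachable graph of P (5 states):
  p0 = c.a.(a.a.0)\{c} ⊢ ··c··> p1
  p1 = a.(a.a.0)\{c} ⊢ ··a··> p2
  p2 = (a.a.0)\{c} ⊢ ··a··> p3
  p3 = (a.0)\{c} ⊢ ··a··> p4
  p4 = 0\{c} ⊢ deadlocked
Reachable graph of Q (5 states):
  q0 = c.a.(a.(0 + a.0))\{c} ⊢ ··c··> q1
  q1 = a.(a.(0 + a.0))\{c} ⊢ ··a··> q2
  q2 = (a.(0 + a.0))\{c} ⊢ ··a··> q3
  q3 = (0 + a.0)\{c} ⊢ ··a··> q4
  q4 = 0\{c} ⊢ deadlocked
Coarsest stable partition (strong bisimilarity classes):
  B0 = {p0, q0}
  B1 = {p1, q1}
  B2 = {p2, q2}
  B3 = {p3, q3}
  B4 = {p4, q4}
p0 ∈ B0, q0 ∈ B0 → same block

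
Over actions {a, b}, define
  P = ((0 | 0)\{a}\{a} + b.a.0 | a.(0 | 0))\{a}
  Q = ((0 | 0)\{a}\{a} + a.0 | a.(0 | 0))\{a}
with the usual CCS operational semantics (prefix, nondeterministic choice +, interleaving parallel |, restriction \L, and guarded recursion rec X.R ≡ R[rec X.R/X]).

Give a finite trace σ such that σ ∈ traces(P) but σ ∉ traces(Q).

P's transition system — 2 states:
  s0 = ((0 | 0)\{a}\{a} + b.a.0 | a.(0 | 0))\{a} :: —b→ s1
  s1 = (a.0 | a.(0 | 0))\{a} :: ∅
Q's transition system — 1 states:
  t0 = ((0 | 0)\{a}\{a} + a.0 | a.(0 | 0))\{a} :: ∅
Executing b from P (initial set {s0}):
  step 1 (b): {s1}
  ✓ P
Executing b from Q (initial set {t0}):
  step 1 (b): ∅  — Q cannot continue

b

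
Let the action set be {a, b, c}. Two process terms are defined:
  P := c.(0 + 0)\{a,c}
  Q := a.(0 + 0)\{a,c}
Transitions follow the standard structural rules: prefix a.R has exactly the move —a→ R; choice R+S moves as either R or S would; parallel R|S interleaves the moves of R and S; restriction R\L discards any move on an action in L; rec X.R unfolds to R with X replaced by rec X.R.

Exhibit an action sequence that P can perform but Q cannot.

c

P's transition system — 2 states:
  s0 = c.(0 + 0)\{a,c} ⊢ —c→ s1
  s1 = (0 + 0)\{a,c} ⊢ deadlocked
Q's transition system — 2 states:
  t0 = a.(0 + 0)\{a,c} ⊢ —a→ t1
  t1 = (0 + 0)\{a,c} ⊢ deadlocked
Run σ = ⟨c⟩ on P: start {s0}
  after c @ step 1: {s1}
  P completes σ.
Run σ = ⟨c⟩ on Q: start {t0}
  after c @ step 1: no successor for Q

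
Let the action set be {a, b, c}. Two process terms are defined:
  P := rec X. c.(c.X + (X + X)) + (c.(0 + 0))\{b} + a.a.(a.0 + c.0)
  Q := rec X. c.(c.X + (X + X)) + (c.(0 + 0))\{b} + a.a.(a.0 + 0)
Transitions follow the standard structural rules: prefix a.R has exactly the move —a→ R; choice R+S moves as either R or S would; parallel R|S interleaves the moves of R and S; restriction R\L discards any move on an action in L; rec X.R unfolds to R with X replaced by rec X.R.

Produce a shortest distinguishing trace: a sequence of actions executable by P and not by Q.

LTS(P): 6 reachable states
  s0 = rec X. c.(c.X + (X + X)) + (c.(0 + 0))\{b} + a.a.(a.0 + c.0) → —a→ s1, —c→ s2, —c→ s3
  s1 = a.(a.0 + c.0) → —a→ s4
  s2 = (0 + 0)\{b} → deadlocked
  s3 = c.(rec X. c.(c.X + (X + X)) + (c.(0 + 0))\{b} + a.a.(a.0 + c.0)) + ((rec X. c.(c.X + (X + X)) + (c.(0 + 0))\{b} + a.a.(a.0 + c.0)) + (rec X. c.(c.X + (X + X)) + (c.(0 + 0))\{b} + a.a.(a.0 + c.0))) → —a→ s1, —c→ s0, —c→ s2, —c→ s3
  s4 = a.0 + c.0 → —a→ s5, —c→ s5
  s5 = 0 → deadlocked
LTS(Q): 6 reachable states
  t0 = rec X. c.(c.X + (X + X)) + (c.(0 + 0))\{b} + a.a.(a.0 + 0) → —a→ t1, —c→ t2, —c→ t3
  t1 = a.(a.0 + 0) → —a→ t4
  t2 = (0 + 0)\{b} → deadlocked
  t3 = c.(rec X. c.(c.X + (X + X)) + (c.(0 + 0))\{b} + a.a.(a.0 + 0)) + ((rec X. c.(c.X + (X + X)) + (c.(0 + 0))\{b} + a.a.(a.0 + 0)) + (rec X. c.(c.X + (X + X)) + (c.(0 + 0))\{b} + a.a.(a.0 + 0))) → —a→ t1, —c→ t0, —c→ t2, —c→ t3
  t4 = a.0 + 0 → —a→ t5
  t5 = 0 → deadlocked
Trace ⟨aac⟩ through P, begin at {s0}:
  after a @ step 1: {s1}
  after a @ step 2: {s4}
  after c @ step 3: {s5}
  — P admits the full trace.
Trace ⟨aac⟩ through Q, begin at {t0}:
  after a @ step 1: {t1}
  after a @ step 2: {t4}
  after c @ step 3: ∅ (Q stuck)

aac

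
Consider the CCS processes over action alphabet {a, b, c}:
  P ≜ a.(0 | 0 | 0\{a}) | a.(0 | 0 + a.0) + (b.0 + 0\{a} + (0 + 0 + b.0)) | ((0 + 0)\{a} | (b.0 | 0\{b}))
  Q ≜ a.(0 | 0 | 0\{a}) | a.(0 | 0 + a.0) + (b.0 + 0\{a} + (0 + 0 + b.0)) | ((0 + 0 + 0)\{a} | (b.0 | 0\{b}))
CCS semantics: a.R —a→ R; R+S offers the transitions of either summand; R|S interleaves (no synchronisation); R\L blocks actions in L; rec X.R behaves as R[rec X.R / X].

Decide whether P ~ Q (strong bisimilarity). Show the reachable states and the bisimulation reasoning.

Reachable graph of P (9 states):
  u0 = a.(0 | 0 | 0\{a}) | a.(0 | 0 + a.0) + (b.0 + 0\{a} + (0 + 0 + b.0)) | ((0 + 0)\{a} | (b.0 | 0\{b})) has moves =a=> u1, =a=> u2, =b=> u3, =b=> u4
  u1 = 0 | 0 | 0\{a} | a.(0 | 0 + a.0) has moves =a=> u5
  u2 = a.(0 | 0 | 0\{a}) | (0 | 0 + a.0) has moves =a=> u5, =a=> u6
  u3 = (b.0 + 0\{a} + (0 + 0 + b.0)) | ((0 + 0)\{a} | (0 | 0\{b})) has moves =b=> u7
  u4 = 0 | ((0 + 0)\{a} | (b.0 | 0\{b})) has moves =b=> u7
  u5 = 0 | 0 | 0\{a} | (0 | 0 + a.0) has moves =a=> u8
  u6 = a.(0 | 0 | 0\{a}) | 0 has moves =a=> u8
  u7 = 0 | ((0 + 0)\{a} | (0 | 0\{b})) has moves ·
  u8 = 0 | 0 | 0\{a} | 0 has moves ·
Reachable graph of Q (9 states):
  v0 = a.(0 | 0 | 0\{a}) | a.(0 | 0 + a.0) + (b.0 + 0\{a} + (0 + 0 + b.0)) | ((0 + 0 + 0)\{a} | (b.0 | 0\{b})) has moves =a=> v1, =a=> v2, =b=> v3, =b=> v4
  v1 = 0 | 0 | 0\{a} | a.(0 | 0 + a.0) has moves =a=> v5
  v2 = a.(0 | 0 | 0\{a}) | (0 | 0 + a.0) has moves =a=> v5, =a=> v6
  v3 = (b.0 + 0\{a} + (0 + 0 + b.0)) | ((0 + 0 + 0)\{a} | (0 | 0\{b})) has moves =b=> v7
  v4 = 0 | ((0 + 0 + 0)\{a} | (b.0 | 0\{b})) has moves =b=> v7
  v5 = 0 | 0 | 0\{a} | (0 | 0 + a.0) has moves =a=> v8
  v6 = a.(0 | 0 | 0\{a}) | 0 has moves =a=> v8
  v7 = 0 | ((0 + 0 + 0)\{a} | (0 | 0\{b})) has moves ·
  v8 = 0 | 0 | 0\{a} | 0 has moves ·
Bisimilarity quotient blocks:
  B0 = {u0, v0}
  B1 = {u1, u2, v1, v2}
  B2 = {u5, u6, v5, v6}
  B3 = {u7, u8, v7, v8}
  B4 = {u3, u4, v3, v4}
u0 ∈ B0, v0 ∈ B0 → same block

bisimilar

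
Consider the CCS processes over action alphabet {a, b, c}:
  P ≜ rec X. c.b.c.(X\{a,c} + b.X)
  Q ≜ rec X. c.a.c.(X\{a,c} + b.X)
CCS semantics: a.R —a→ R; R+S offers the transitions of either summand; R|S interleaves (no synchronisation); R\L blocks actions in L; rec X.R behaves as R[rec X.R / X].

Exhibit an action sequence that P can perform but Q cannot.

LTS(P): 4 reachable states
  p0 = rec X. c.b.c.(X\{a,c} + b.X) has moves --c--▸ p1
  p1 = b.c.((rec X. c.b.c.(X\{a,c} + b.X))\{a,c} + b.(rec X. c.b.c.(X\{a,c} + b.X))) has moves --b--▸ p2
  p2 = c.((rec X. c.b.c.(X\{a,c} + b.X))\{a,c} + b.(rec X. c.b.c.(X\{a,c} + b.X))) has moves --c--▸ p3
  p3 = (rec X. c.b.c.(X\{a,c} + b.X))\{a,c} + b.(rec X. c.b.c.(X\{a,c} + b.X)) has moves --b--▸ p0
LTS(Q): 4 reachable states
  q0 = rec X. c.a.c.(X\{a,c} + b.X) has moves --c--▸ q1
  q1 = a.c.((rec X. c.a.c.(X\{a,c} + b.X))\{a,c} + b.(rec X. c.a.c.(X\{a,c} + b.X))) has moves --a--▸ q2
  q2 = c.((rec X. c.a.c.(X\{a,c} + b.X))\{a,c} + b.(rec X. c.a.c.(X\{a,c} + b.X))) has moves --c--▸ q3
  q3 = (rec X. c.a.c.(X\{a,c} + b.X))\{a,c} + b.(rec X. c.a.c.(X\{a,c} + b.X)) has moves --b--▸ q0
Trace ⟨cb⟩ through P, begin at {p0}:
  step 1 (c): {p1}
  step 2 (b): {p2}
  ✓ P
Trace ⟨cb⟩ through Q, begin at {q0}:
  step 1 (c): {q1}
  step 2 (b): ∅ (Q stuck)

cb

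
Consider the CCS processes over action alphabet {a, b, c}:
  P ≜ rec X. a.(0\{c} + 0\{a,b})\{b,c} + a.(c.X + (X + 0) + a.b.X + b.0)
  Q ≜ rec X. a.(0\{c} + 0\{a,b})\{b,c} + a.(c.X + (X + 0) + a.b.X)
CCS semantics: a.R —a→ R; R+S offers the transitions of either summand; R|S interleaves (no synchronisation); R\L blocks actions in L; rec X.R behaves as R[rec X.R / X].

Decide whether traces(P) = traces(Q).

LTS(P): 5 reachable states
  m0 = rec X. a.(0\{c} + 0\{a,b})\{b,c} + a.(c.X + (X + 0) + a.b.X + b.0) ⊢ —a→ m1, —a→ m2
  m1 = (0\{c} + 0\{a,b})\{b,c} ⊢ ·
  m2 = c.(rec X. a.(0\{c} + 0\{a,b})\{b,c} + a.(c.X + (X + 0) + a.b.X + b.0)) + ((rec X. a.(0\{c} + 0\{a,b})\{b,c} + a.(c.X + (X + 0) + a.b.X + b.0)) + 0) + a.b.(rec X. a.(0\{c} + 0\{a,b})\{b,c} + a.(c.X + (X + 0) + a.b.X + b.0)) + b.0 ⊢ —a→ m1, —a→ m2, —a→ m3, —b→ m4, —c→ m0
  m3 = b.(rec X. a.(0\{c} + 0\{a,b})\{b,c} + a.(c.X + (X + 0) + a.b.X + b.0)) ⊢ —b→ m0
  m4 = 0 ⊢ ·
LTS(Q): 4 reachable states
  n0 = rec X. a.(0\{c} + 0\{a,b})\{b,c} + a.(c.X + (X + 0) + a.b.X) ⊢ —a→ n1, —a→ n2
  n1 = (0\{c} + 0\{a,b})\{b,c} ⊢ ·
  n2 = c.(rec X. a.(0\{c} + 0\{a,b})\{b,c} + a.(c.X + (X + 0) + a.b.X)) + ((rec X. a.(0\{c} + 0\{a,b})\{b,c} + a.(c.X + (X + 0) + a.b.X)) + 0) + a.b.(rec X. a.(0\{c} + 0\{a,b})\{b,c} + a.(c.X + (X + 0) + a.b.X)) ⊢ —a→ n1, —a→ n2, —a→ n3, —c→ n0
  n3 = b.(rec X. a.(0\{c} + 0\{a,b})\{b,c} + a.(c.X + (X + 0) + a.b.X)) ⊢ —b→ n0
Executing ab from P (initial set {m0}):
  [1] a ⇒ {m1, m2}
  [2] b ⇒ {m4}
  — P admits the full trace.
Executing ab from Q (initial set {n0}):
  [1] a ⇒ {n1, n2}
  [2] b ⇒ ∅ (Q stuck)

NO — witness ⟨ab⟩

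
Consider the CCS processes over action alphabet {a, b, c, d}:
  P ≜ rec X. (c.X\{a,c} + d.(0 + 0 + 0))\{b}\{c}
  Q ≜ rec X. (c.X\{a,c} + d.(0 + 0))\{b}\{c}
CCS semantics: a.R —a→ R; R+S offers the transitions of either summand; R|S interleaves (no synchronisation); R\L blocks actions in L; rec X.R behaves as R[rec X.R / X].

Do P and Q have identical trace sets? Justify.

trace-equivalent

Reachable graph of P (2 states):
  u0 = rec X. (c.X\{a,c} + d.(0 + 0 + 0))\{b}\{c} → ··d··> u1
  u1 = (0 + 0 + 0)\{b}\{c} → (no moves)
Reachable graph of Q (2 states):
  v0 = rec X. (c.X\{a,c} + d.(0 + 0))\{b}\{c} → ··d··> v1
  v1 = (0 + 0)\{b}\{c} → (no moves)
Bisimilarity quotient blocks:
  B0 = {u0, v0}
  B1 = {u1, v1}
u0 ∈ B0, v0 ∈ B0 → same block
Bisimilar ⇒ trace-equivalent.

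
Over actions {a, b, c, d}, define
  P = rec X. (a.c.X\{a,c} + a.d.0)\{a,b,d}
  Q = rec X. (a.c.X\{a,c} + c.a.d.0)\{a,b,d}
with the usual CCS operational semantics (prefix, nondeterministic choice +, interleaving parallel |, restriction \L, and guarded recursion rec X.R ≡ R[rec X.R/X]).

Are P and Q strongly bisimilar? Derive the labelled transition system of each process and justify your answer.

not bisimilar

Reachable graph of P (1 states):
  m0 = rec X. (a.c.X\{a,c} + a.d.0)\{a,b,d} → (no moves)
Reachable graph of Q (2 states):
  n0 = rec X. (a.c.X\{a,c} + c.a.d.0)\{a,b,d} → -c-> n1
  n1 = (a.d.0)\{a,b,d} → (no moves)
Bisimilarity quotient blocks:
  B0 = {m0, n1}
  B1 = {n0}
m0 ∈ B0, n0 ∈ B1 → different blocks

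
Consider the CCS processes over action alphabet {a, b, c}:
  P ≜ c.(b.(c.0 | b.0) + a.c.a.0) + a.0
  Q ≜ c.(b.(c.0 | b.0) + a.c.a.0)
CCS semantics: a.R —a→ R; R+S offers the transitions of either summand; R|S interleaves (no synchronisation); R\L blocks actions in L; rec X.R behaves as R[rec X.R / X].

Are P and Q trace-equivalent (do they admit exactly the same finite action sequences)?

P's transition system — 9 states:
  m0 = c.(b.(c.0 | b.0) + a.c.a.0) + a.0 | -a-> m1, -c-> m2
  m1 = 0 | ∅
  m2 = b.(c.0 | b.0) + a.c.a.0 | -a-> m3, -b-> m4
  m3 = c.a.0 | -c-> m5
  m4 = c.0 | b.0 | -b-> m6, -c-> m7
  m5 = a.0 | -a-> m1
  m6 = c.0 | 0 | -c-> m8
  m7 = 0 | b.0 | -b-> m8
  m8 = 0 | 0 | ∅
Q's transition system — 9 states:
  n0 = c.(b.(c.0 | b.0) + a.c.a.0) | -c-> n1
  n1 = b.(c.0 | b.0) + a.c.a.0 | -a-> n2, -b-> n3
  n2 = c.a.0 | -c-> n4
  n3 = c.0 | b.0 | -b-> n5, -c-> n6
  n4 = a.0 | -a-> n7
  n5 = c.0 | 0 | -c-> n8
  n6 = 0 | b.0 | -b-> n8
  n7 = 0 | ∅
  n8 = 0 | 0 | ∅
Run σ = ⟨a⟩ on P: start {m0}
  after a @ step 1: {m1}
  — P admits the full trace.
Run σ = ⟨a⟩ on Q: start {n0}
  after a @ step 1: no successor for Q

NO — witness ⟨a⟩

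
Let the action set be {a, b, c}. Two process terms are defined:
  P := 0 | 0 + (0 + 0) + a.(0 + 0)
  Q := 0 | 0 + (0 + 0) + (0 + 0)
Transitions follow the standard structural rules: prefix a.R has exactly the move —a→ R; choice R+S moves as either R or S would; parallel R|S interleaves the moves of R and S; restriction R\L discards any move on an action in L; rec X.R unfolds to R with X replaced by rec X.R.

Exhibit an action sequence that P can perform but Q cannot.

P's transition system — 2 states:
  m0 = 0 | 0 + (0 + 0) + a.(0 + 0) | —a→ m1
  m1 = 0 + 0 | deadlocked
Q's transition system — 1 states:
  n0 = 0 | 0 + (0 + 0) + (0 + 0) | deadlocked
Executing a from P (initial set {m0}):
  [1] a ⇒ {m1}
  ✓ P
Executing a from Q (initial set {n0}):
  [1] a ⇒ ∅  — Q cannot continue

a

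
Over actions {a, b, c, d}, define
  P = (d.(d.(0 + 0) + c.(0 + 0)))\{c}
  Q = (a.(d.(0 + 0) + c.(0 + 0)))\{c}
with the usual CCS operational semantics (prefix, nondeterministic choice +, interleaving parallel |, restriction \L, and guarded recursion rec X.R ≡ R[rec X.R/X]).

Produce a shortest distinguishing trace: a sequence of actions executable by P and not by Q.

d

P's transition system — 3 states:
  u0 = (d.(d.(0 + 0) + c.(0 + 0)))\{c} ⊢ =d=> u1
  u1 = (d.(0 + 0) + c.(0 + 0))\{c} ⊢ =d=> u2
  u2 = (0 + 0)\{c} ⊢ deadlocked
Q's transition system — 3 states:
  v0 = (a.(d.(0 + 0) + c.(0 + 0)))\{c} ⊢ =a=> v1
  v1 = (d.(0 + 0) + c.(0 + 0))\{c} ⊢ =d=> v2
  v2 = (0 + 0)\{c} ⊢ deadlocked
Run σ = ⟨d⟩ on P: start {u0}
  after d @ step 1: {u1}
  — P admits the full trace.
Run σ = ⟨d⟩ on Q: start {v0}
  after d @ step 1: no successor for Q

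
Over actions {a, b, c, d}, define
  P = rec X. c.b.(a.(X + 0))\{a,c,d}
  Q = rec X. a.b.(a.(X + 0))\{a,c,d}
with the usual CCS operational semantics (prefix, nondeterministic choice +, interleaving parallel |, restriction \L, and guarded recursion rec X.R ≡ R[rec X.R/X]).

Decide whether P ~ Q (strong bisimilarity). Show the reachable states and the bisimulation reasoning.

P ≁ Q

LTS(P): 3 reachable states
  m0 = rec X. c.b.(a.(X + 0))\{a,c,d} has moves =c=> m1
  m1 = b.(a.((rec X. c.b.(a.(X + 0))\{a,c,d}) + 0))\{a,c,d} has moves =b=> m2
  m2 = (a.((rec X. c.b.(a.(X + 0))\{a,c,d}) + 0))\{a,c,d} has moves ·
LTS(Q): 3 reachable states
  n0 = rec X. a.b.(a.(X + 0))\{a,c,d} has moves =a=> n1
  n1 = b.(a.((rec X. a.b.(a.(X + 0))\{a,c,d}) + 0))\{a,c,d} has moves =b=> n2
  n2 = (a.((rec X. a.b.(a.(X + 0))\{a,c,d}) + 0))\{a,c,d} has moves ·
Coarsest stable partition (strong bisimilarity classes):
  B0 = {m0}
  B1 = {m1, n1}
  B2 = {m2, n2}
  B3 = {n0}
m0 ∈ B0, n0 ∈ B3 → different blocks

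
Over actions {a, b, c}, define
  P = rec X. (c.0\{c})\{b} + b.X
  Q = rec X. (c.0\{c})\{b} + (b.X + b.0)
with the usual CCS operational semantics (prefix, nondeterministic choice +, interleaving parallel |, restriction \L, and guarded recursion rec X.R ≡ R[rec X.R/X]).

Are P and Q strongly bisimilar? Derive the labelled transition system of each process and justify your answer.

P ≁ Q

Reachable graph of P (2 states):
  u0 = rec X. (c.0\{c})\{b} + b.X :: ··b··> u0, ··c··> u1
  u1 = 0\{c}\{b} :: ∅
Reachable graph of Q (3 states):
  v0 = rec X. (c.0\{c})\{b} + (b.X + b.0) :: ··b··> v0, ··b··> v1, ··c··> v2
  v1 = 0 :: ∅
  v2 = 0\{c}\{b} :: ∅
Coarsest stable partition (strong bisimilarity classes):
  B0 = {u0}
  B1 = {u1, v1, v2}
  B2 = {v0}
u0 ∈ B0, v0 ∈ B2 → different blocks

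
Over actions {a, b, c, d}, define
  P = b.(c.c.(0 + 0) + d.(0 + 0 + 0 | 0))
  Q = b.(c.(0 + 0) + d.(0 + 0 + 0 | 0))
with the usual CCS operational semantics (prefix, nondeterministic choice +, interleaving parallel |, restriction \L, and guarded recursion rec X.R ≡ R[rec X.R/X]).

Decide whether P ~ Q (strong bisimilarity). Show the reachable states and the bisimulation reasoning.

Reachable graph of P (5 states):
  s0 = b.(c.c.(0 + 0) + d.(0 + 0 + 0 | 0)) → --b--▸ s1
  s1 = c.c.(0 + 0) + d.(0 + 0 + 0 | 0) → --c--▸ s2, --d--▸ s3
  s2 = c.(0 + 0) → --c--▸ s4
  s3 = 0 + 0 + 0 | 0 → deadlocked
  s4 = 0 + 0 → deadlocked
Reachable graph of Q (4 states):
  t0 = b.(c.(0 + 0) + d.(0 + 0 + 0 | 0)) → --b--▸ t1
  t1 = c.(0 + 0) + d.(0 + 0 + 0 | 0) → --c--▸ t2, --d--▸ t3
  t2 = 0 + 0 → deadlocked
  t3 = 0 + 0 + 0 | 0 → deadlocked
Coarsest stable partition (strong bisimilarity classes):
  B0 = {s0}
  B1 = {s1}
  B2 = {s3, s4, t2, t3}
  B3 = {s2}
  B4 = {t0}
  B5 = {t1}
s0 ∈ B0, t0 ∈ B4 → different blocks

not bisimilar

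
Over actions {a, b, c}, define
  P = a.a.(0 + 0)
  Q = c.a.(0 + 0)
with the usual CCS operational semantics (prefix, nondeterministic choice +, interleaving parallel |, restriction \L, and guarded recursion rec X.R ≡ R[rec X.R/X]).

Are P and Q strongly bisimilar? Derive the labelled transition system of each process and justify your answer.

NO

Reachable graph of P (3 states):
  u0 = a.a.(0 + 0) | —a→ u1
  u1 = a.(0 + 0) | —a→ u2
  u2 = 0 + 0 | (no moves)
Reachable graph of Q (3 states):
  v0 = c.a.(0 + 0) | —c→ v1
  v1 = a.(0 + 0) | —a→ v2
  v2 = 0 + 0 | (no moves)
Bisimilarity quotient blocks:
  B0 = {u0}
  B1 = {u1, v1}
  B2 = {u2, v2}
  B3 = {v0}
u0 ∈ B0, v0 ∈ B3 → different blocks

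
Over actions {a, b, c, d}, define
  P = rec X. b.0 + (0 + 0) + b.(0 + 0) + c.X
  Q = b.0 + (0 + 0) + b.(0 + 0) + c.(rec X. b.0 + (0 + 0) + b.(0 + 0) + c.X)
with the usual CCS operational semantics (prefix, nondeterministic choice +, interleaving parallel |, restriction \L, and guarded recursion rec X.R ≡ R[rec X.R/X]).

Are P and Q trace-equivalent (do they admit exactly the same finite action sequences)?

traces(P) = traces(Q)

LTS(P): 3 reachable states
  s0 = rec X. b.0 + (0 + 0) + b.(0 + 0) + c.X | =b=> s1, =b=> s2, =c=> s0
  s1 = 0 | ∅
  s2 = 0 + 0 | ∅
LTS(Q): 4 reachable states
  t0 = b.0 + (0 + 0) + b.(0 + 0) + c.(rec X. b.0 + (0 + 0) + b.(0 + 0) + c.X) | =b=> t1, =b=> t2, =c=> t3
  t1 = 0 | ∅
  t2 = 0 + 0 | ∅
  t3 = rec X. b.0 + (0 + 0) + b.(0 + 0) + c.X | =b=> t1, =b=> t2, =c=> t3
Bisimilarity quotient blocks:
  B0 = {s0, t0, t3}
  B1 = {s1, s2, t1, t2}
s0 ∈ B0, t0 ∈ B0 → same block
Bisimilar ⇒ trace-equivalent.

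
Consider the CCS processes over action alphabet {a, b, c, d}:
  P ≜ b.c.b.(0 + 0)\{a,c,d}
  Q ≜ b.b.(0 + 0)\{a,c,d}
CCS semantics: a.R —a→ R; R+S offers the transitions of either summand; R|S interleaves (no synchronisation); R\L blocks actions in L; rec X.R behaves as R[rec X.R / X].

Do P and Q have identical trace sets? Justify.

trace-distinct — witness ⟨bc⟩

LTS(P): 4 reachable states
  u0 = b.c.b.(0 + 0)\{a,c,d} | --b--▸ u1
  u1 = c.b.(0 + 0)\{a,c,d} | --c--▸ u2
  u2 = b.(0 + 0)\{a,c,d} | --b--▸ u3
  u3 = (0 + 0)\{a,c,d} | deadlocked
LTS(Q): 3 reachable states
  v0 = b.b.(0 + 0)\{a,c,d} | --b--▸ v1
  v1 = b.(0 + 0)\{a,c,d} | --b--▸ v2
  v2 = (0 + 0)\{a,c,d} | deadlocked
Trace ⟨bc⟩ through P, begin at {u0}:
  after b @ step 1: {u1}
  after c @ step 2: {u2}
  P completes σ.
Trace ⟨bc⟩ through Q, begin at {v0}:
  after b @ step 1: {v1}
  after c @ step 2: ∅ (Q stuck)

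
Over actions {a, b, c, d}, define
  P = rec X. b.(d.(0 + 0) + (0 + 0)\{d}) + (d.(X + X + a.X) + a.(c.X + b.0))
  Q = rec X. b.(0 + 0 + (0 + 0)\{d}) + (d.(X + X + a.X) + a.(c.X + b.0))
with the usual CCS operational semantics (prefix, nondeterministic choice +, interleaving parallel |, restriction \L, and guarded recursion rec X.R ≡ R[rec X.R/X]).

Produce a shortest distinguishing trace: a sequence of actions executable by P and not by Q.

bd

LTS(P): 6 reachable states
  m0 = rec X. b.(d.(0 + 0) + (0 + 0)\{d}) + (d.(X + X + a.X) + a.(c.X + b.0)) :: =a=> m1, =b=> m2, =d=> m3
  m1 = c.(rec X. b.(d.(0 + 0) + (0 + 0)\{d}) + (d.(X + X + a.X) + a.(c.X + b.0))) + b.0 :: =b=> m4, =c=> m0
  m2 = d.(0 + 0) + (0 + 0)\{d} :: =d=> m5
  m3 = (rec X. b.(d.(0 + 0) + (0 + 0)\{d}) + (d.(X + X + a.X) + a.(c.X + b.0))) + (rec X. b.(d.(0 + 0) + (0 + 0)\{d}) + (d.(X + X + a.X) + a.(c.X + b.0))) + a.(rec X. b.(d.(0 + 0) + (0 + 0)\{d}) + (d.(X + X + a.X) + a.(c.X + b.0))) :: =a=> m0, =a=> m1, =b=> m2, =d=> m3
  m4 = 0 :: ·
  m5 = 0 + 0 :: ·
LTS(Q): 5 reachable states
  n0 = rec X. b.(0 + 0 + (0 + 0)\{d}) + (d.(X + X + a.X) + a.(c.X + b.0)) :: =a=> n1, =b=> n2, =d=> n3
  n1 = c.(rec X. b.(0 + 0 + (0 + 0)\{d}) + (d.(X + X + a.X) + a.(c.X + b.0))) + b.0 :: =b=> n4, =c=> n0
  n2 = 0 + 0 + (0 + 0)\{d} :: ·
  n3 = (rec X. b.(0 + 0 + (0 + 0)\{d}) + (d.(X + X + a.X) + a.(c.X + b.0))) + (rec X. b.(0 + 0 + (0 + 0)\{d}) + (d.(X + X + a.X) + a.(c.X + b.0))) + a.(rec X. b.(0 + 0 + (0 + 0)\{d}) + (d.(X + X + a.X) + a.(c.X + b.0))) :: =a=> n0, =a=> n1, =b=> n2, =d=> n3
  n4 = 0 :: ·
Trace ⟨bd⟩ through P, begin at {m0}:
  step 1 (b): {m2}
  step 2 (d): {m5}
  — P admits the full trace.
Trace ⟨bd⟩ through Q, begin at {n0}:
  step 1 (b): {n2}
  step 2 (d): no successor for Q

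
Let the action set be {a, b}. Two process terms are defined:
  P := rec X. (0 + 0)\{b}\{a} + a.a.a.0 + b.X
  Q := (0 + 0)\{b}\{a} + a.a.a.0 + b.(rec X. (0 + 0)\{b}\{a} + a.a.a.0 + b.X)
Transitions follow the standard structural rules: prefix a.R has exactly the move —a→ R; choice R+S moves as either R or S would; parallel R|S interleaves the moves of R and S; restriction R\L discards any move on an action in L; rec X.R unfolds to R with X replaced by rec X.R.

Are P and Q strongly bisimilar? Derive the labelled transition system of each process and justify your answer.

LTS(P): 4 reachable states
  s0 = rec X. (0 + 0)\{b}\{a} + a.a.a.0 + b.X has moves --a--▸ s1, --b--▸ s0
  s1 = a.a.0 has moves --a--▸ s2
  s2 = a.0 has moves --a--▸ s3
  s3 = 0 has moves ·
LTS(Q): 5 reachable states
  t0 = (0 + 0)\{b}\{a} + a.a.a.0 + b.(rec X. (0 + 0)\{b}\{a} + a.a.a.0 + b.X) has moves --a--▸ t1, --b--▸ t2
  t1 = a.a.0 has moves --a--▸ t3
  t2 = rec X. (0 + 0)\{b}\{a} + a.a.a.0 + b.X has moves --a--▸ t1, --b--▸ t2
  t3 = a.0 has moves --a--▸ t4
  t4 = 0 has moves ·
Coarsest stable partition (strong bisimilarity classes):
  B0 = {s0, t0, t2}
  B1 = {s1, t1}
  B2 = {s2, t3}
  B3 = {s3, t4}
s0 ∈ B0, t0 ∈ B0 → same block

YES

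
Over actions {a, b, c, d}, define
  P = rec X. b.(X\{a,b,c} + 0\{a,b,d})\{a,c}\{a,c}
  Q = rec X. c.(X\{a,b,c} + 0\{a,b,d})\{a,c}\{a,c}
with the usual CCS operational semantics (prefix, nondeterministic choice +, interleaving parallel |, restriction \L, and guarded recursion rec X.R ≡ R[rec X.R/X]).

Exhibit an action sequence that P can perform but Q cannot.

Reachable graph of P (2 states):
  p0 = rec X. b.(X\{a,b,c} + 0\{a,b,d})\{a,c}\{a,c} has moves --b--▸ p1
  p1 = ((rec X. b.(X\{a,b,c} + 0\{a,b,d})\{a,c}\{a,c})\{a,b,c} + 0\{a,b,d})\{a,c}\{a,c} has moves (no moves)
Reachable graph of Q (2 states):
  q0 = rec X. c.(X\{a,b,c} + 0\{a,b,d})\{a,c}\{a,c} has moves --c--▸ q1
  q1 = ((rec X. c.(X\{a,b,c} + 0\{a,b,d})\{a,c}\{a,c})\{a,b,c} + 0\{a,b,d})\{a,c}\{a,c} has moves (no moves)
Executing b from P (initial set {p0}):
  after b @ step 1: {p1}
  P completes σ.
Executing b from Q (initial set {q0}):
  after b @ step 1: no successor for Q

b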